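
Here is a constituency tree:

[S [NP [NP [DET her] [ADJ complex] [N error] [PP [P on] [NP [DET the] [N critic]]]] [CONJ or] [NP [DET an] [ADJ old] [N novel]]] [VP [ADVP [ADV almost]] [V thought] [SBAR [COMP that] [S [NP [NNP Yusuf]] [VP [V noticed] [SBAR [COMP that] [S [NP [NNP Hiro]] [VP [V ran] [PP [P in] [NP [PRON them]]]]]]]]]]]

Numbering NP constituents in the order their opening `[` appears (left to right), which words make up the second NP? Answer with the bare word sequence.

her complex error on the critic

Opening `[NP` markers occur at word positions 1, 1, 5, 8, 14, 17, 20; the second of these opens the constituent [NP her complex error on the critic].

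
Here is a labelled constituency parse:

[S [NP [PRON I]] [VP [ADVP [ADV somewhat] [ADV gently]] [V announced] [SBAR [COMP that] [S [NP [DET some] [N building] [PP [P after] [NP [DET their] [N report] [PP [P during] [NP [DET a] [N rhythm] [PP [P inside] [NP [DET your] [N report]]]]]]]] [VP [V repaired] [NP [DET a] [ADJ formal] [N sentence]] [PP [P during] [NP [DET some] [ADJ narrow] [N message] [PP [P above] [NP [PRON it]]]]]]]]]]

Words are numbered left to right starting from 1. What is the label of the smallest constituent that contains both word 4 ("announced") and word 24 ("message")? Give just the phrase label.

The smallest bracket enclosing both words is [VP somewhat gently announced that some building after their report during a rhythm inside your report repaired a formal sentence during some narrow message above it], so the label is VP.

VP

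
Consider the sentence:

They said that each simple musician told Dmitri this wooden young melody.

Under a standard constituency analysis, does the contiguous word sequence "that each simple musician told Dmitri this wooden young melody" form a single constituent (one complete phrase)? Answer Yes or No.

"that each simple musician told Dmitri this wooden young melody" is exactly the subordinate clause [SBAR that each simple musician told Dmitri this wooden young melody], a complete constituent.

Yes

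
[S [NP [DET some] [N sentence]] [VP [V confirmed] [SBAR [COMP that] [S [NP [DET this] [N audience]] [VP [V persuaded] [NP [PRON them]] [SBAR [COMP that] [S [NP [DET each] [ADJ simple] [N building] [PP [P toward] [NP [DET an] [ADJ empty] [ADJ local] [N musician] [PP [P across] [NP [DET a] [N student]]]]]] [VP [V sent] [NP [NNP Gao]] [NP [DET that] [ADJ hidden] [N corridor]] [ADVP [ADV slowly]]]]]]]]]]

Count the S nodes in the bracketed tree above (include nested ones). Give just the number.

3

The S constituents are: [S some sentence confirmed that this audience persuaded them that each simple building toward an empty local musician across a student sent Gao that hidden corridor slowly]; [S this audience persuaded them that each simple building toward an empty local musician across a student sent Gao that hidden corridor slowly]; [S each simple building toward an empty local musician across a student sent Gao that hidden corridor slowly]. Total: 3.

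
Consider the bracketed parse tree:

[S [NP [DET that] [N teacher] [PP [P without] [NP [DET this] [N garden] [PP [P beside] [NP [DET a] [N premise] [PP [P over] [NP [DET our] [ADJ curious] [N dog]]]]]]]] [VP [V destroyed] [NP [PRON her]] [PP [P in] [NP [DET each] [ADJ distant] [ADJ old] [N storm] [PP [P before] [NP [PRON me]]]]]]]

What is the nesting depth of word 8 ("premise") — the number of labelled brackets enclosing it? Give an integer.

Path from the root down to the word: S → NP → PP → NP → PP → NP → N. That is 7 enclosing brackets.

7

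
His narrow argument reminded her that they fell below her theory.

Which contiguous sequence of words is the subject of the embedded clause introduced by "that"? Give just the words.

they

In the embedded clause introduced by "that" the verb is "fell"; the NP preceding it, "they", is the subject.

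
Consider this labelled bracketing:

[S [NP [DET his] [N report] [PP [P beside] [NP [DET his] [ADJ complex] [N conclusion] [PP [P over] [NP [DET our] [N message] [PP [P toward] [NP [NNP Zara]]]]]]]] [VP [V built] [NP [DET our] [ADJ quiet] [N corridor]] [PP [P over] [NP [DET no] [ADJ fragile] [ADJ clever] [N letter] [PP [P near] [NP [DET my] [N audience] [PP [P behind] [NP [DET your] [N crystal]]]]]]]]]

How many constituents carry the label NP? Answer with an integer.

Listing each NP by its span: [NP his report beside his complex conclusion over our message toward Zara]; [NP his complex conclusion over our message toward Zara]; [NP our message toward Zara]; [NP Zara]; [NP our quiet corridor]; [NP no fragile clever letter near my audience behind your crystal] … — that makes 8.

8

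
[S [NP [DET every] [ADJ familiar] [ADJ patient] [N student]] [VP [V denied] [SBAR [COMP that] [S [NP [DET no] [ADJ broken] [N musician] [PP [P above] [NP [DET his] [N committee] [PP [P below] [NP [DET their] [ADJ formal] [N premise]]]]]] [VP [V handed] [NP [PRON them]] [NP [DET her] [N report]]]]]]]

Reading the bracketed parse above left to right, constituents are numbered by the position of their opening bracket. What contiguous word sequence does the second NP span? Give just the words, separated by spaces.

In left-to-right order the NP constituents are "every familiar patient student"; "no broken musician above his committee below their formal premise"; "his committee below their formal premise"; "their formal premise"; "them"; "her report". Number 2 is "no broken musician above his committee below their formal premise".

no broken musician above his committee below their formal premise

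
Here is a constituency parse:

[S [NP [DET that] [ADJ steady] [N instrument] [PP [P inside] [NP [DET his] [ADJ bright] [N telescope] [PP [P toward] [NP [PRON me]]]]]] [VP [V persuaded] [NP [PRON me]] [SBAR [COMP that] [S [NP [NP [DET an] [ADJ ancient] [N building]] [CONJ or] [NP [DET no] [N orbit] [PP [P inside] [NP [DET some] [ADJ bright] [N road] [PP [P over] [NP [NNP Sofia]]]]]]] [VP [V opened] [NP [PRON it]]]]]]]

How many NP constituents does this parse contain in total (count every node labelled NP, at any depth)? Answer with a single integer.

10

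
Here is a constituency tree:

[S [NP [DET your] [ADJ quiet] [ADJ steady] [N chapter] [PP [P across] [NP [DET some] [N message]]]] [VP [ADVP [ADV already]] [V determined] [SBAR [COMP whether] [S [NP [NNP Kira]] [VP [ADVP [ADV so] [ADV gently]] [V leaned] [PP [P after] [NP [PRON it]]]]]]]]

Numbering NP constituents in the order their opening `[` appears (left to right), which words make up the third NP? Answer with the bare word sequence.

Kira

In left-to-right order the NP constituents are "your quiet steady chapter across some message"; "some message"; "Kira"; "it". Number 3 is "Kira".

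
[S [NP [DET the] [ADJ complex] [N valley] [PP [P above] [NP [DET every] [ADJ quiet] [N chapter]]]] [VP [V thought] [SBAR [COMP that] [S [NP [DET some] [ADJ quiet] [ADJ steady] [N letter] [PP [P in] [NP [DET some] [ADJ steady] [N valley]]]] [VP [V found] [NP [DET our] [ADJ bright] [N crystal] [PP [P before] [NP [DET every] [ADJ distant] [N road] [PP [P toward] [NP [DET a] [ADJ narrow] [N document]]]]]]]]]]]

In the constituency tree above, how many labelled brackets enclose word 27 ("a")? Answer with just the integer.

11

Counting open brackets not yet closed at "a": [S [VP [SBAR [S [VP [NP [PP [NP [PP [NP [DET = 11.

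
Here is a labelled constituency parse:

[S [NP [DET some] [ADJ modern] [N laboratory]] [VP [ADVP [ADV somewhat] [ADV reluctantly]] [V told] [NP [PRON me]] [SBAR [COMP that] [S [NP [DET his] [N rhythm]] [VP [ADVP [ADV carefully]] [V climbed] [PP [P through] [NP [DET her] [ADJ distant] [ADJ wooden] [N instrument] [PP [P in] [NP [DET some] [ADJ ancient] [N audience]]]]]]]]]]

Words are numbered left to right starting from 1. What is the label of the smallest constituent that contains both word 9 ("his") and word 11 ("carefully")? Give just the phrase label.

S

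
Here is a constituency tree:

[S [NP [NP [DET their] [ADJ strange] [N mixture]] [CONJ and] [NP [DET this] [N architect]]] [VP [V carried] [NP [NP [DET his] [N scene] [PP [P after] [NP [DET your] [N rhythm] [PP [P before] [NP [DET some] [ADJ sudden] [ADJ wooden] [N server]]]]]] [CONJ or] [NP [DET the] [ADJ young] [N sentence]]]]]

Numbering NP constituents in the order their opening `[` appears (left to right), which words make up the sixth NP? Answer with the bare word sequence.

your rhythm before some sudden wooden server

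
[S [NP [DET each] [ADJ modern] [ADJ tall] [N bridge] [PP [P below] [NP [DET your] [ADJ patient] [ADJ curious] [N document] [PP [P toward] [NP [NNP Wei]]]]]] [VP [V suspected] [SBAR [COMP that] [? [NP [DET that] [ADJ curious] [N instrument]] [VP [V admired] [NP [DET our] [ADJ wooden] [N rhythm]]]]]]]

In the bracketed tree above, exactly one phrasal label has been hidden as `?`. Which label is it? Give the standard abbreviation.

S

The `?` node immediately contains: NP, VP. That is the internal structure of a clause, so the label is S.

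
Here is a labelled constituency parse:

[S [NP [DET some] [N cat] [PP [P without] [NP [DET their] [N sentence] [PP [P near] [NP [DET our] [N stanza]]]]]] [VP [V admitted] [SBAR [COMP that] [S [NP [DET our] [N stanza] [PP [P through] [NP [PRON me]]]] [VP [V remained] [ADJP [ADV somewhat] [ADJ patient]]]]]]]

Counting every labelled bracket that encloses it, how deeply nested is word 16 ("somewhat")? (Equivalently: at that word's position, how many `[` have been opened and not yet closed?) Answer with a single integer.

7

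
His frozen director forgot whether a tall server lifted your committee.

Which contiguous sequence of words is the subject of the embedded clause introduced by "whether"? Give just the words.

In the embedded clause introduced by "whether" the verb is "lifted"; the NP preceding it, "a tall server", is the subject.

a tall server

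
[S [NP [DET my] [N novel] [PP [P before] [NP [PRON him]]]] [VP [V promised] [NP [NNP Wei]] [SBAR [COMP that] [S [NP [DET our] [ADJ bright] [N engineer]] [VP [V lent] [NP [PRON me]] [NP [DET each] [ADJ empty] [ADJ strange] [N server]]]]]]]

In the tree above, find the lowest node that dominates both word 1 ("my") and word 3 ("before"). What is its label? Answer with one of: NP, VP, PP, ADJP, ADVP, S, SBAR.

NP

The smallest bracket enclosing both words is [NP my novel before him], so the label is NP.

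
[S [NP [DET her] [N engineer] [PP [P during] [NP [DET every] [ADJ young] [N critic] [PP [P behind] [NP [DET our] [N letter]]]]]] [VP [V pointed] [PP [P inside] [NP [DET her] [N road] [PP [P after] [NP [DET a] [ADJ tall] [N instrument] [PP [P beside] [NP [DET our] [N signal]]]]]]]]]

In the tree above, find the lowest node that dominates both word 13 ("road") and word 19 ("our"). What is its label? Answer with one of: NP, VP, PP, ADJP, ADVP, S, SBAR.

NP

The smallest bracket enclosing both words is [NP her road after a tall instrument beside our signal], so the label is NP.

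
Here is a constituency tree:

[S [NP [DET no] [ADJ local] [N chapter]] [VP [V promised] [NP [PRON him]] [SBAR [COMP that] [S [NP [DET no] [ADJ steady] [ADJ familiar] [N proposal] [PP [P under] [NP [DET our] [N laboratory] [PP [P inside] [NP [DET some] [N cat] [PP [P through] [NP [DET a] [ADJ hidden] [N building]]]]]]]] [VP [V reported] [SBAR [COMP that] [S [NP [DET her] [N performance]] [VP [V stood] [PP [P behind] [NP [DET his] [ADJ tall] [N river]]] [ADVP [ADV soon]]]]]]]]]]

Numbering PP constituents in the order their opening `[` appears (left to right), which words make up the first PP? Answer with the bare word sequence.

under our laboratory inside some cat through a hidden building

Opening `[PP` markers occur at word positions 11, 14, 17, 26; the first of these opens the constituent [PP under our laboratory inside some cat through a hidden building].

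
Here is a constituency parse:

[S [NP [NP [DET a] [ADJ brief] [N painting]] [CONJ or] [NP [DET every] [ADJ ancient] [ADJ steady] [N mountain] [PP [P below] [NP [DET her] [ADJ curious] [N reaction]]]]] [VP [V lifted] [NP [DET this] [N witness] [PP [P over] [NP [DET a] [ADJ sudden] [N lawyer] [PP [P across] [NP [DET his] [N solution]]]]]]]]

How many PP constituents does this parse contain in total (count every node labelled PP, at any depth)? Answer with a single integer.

3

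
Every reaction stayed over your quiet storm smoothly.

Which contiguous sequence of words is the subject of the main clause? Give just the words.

every reaction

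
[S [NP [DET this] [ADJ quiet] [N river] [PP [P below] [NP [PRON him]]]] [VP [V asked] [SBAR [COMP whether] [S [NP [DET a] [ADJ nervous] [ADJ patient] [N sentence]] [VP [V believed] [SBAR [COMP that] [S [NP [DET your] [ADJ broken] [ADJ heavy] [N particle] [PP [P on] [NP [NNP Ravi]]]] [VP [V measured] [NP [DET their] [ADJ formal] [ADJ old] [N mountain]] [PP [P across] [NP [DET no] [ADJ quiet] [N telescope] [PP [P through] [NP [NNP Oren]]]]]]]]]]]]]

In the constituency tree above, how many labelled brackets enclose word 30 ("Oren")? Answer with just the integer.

13

The word sits inside NNP, which is inside NP, inside PP, inside NP, inside PP, inside VP, inside S, inside SBAR, inside VP, inside S, inside SBAR, inside VP, inside S — 13 brackets in all.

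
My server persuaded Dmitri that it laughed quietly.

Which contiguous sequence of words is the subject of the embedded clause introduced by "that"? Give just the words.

In the embedded clause introduced by "that" the verb is "laughed"; the NP preceding it, "it", is the subject.

it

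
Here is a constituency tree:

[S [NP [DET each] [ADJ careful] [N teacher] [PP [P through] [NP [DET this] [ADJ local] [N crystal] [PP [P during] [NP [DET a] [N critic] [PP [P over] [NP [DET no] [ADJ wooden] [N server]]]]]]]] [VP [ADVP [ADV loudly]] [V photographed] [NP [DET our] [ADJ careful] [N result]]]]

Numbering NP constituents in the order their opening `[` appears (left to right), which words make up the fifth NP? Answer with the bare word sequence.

our careful result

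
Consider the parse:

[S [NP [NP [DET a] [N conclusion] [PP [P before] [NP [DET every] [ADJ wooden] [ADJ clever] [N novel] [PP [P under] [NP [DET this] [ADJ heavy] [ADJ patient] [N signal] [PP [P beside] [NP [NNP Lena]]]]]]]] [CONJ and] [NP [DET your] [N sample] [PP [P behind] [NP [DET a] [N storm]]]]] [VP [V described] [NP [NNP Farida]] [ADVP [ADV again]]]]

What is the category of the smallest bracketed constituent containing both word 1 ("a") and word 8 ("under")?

NP

Word 1 lies under S → NP → NP → DET; word 8 lies under S → NP → NP → PP → NP → PP → P. The lowest shared node is the NP.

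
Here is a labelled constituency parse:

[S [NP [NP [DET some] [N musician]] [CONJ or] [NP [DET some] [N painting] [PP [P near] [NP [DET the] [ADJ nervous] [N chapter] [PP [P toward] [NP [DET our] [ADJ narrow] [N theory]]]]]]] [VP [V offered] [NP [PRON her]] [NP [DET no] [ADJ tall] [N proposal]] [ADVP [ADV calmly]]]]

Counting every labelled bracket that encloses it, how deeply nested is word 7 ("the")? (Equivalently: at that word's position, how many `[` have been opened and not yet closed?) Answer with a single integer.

Counting open brackets not yet closed at "the": [S [NP [NP [PP [NP [DET = 6.

6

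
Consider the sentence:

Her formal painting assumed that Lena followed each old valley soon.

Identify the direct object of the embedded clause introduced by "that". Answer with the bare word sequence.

The verb of the embedded clause introduced by "that" is "followed"; its direct object is the NP "each old valley".

each old valley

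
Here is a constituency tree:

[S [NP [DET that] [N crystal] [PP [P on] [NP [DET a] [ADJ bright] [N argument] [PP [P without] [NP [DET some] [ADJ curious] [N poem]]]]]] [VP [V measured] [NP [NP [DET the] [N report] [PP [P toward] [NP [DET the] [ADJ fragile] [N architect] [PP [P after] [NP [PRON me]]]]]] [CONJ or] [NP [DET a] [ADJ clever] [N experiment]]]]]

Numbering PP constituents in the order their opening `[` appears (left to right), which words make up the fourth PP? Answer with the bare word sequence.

after me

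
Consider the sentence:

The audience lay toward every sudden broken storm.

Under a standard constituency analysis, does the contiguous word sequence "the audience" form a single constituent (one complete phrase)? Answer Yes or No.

The sequence corresponds to a single NP node — the noun phrase "the audience".

Yes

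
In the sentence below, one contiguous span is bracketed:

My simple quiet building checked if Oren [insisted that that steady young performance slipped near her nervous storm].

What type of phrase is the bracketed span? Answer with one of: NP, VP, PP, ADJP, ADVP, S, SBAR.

VP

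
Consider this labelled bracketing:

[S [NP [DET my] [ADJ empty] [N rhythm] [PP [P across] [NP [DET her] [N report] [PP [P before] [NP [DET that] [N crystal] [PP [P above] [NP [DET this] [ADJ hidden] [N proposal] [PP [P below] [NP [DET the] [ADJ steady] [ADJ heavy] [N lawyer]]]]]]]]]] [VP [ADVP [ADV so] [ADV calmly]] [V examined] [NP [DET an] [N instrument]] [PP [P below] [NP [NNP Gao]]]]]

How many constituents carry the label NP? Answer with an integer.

7

The NP constituents are: [NP my empty rhythm across her report before that crystal above this hidden proposal below the steady heavy lawyer]; [NP her report before that crystal above this hidden proposal below the steady heavy lawyer]; [NP that crystal above this hidden proposal below the steady heavy lawyer]; [NP this hidden proposal below the steady heavy lawyer]; [NP the steady heavy lawyer]; [NP an instrument] …. Total: 7.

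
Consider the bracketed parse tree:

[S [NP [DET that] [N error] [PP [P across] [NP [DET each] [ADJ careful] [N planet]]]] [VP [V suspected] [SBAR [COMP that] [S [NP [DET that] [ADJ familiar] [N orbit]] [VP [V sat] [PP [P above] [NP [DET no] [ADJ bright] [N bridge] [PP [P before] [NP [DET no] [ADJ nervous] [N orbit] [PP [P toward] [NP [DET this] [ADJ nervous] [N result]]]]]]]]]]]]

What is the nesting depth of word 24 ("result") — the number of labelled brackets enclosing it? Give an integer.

12

The word sits inside N, which is inside NP, inside PP, inside NP, inside PP, inside NP, inside PP, inside VP, inside S, inside SBAR, inside VP, inside S — 12 brackets in all.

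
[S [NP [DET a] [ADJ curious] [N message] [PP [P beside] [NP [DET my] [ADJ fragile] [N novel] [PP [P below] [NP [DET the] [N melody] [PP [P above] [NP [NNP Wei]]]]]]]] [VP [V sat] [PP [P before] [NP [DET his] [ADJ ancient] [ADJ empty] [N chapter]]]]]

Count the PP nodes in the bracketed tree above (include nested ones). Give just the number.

4

The PP constituents are: [PP beside my fragile novel below the melody above Wei]; [PP below the melody above Wei]; [PP above Wei]; [PP before his ancient empty chapter]. Total: 4.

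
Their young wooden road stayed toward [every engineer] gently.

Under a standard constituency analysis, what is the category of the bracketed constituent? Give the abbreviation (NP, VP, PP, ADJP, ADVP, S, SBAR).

The span is built around the noun "engineer" — a noun phrase (NP).

NP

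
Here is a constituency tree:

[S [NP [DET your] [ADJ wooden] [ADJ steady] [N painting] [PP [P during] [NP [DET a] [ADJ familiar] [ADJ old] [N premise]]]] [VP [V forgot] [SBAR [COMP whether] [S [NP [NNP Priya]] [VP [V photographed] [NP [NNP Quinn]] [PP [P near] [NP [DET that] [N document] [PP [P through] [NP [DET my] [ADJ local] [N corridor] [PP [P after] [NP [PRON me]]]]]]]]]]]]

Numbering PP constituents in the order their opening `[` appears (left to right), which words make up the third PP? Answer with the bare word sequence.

through my local corridor after me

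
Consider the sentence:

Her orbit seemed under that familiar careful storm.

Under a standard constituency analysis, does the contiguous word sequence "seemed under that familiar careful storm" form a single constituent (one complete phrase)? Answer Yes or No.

These words form the whole verb phrase headed by "seemed", so yes — one constituent.

Yes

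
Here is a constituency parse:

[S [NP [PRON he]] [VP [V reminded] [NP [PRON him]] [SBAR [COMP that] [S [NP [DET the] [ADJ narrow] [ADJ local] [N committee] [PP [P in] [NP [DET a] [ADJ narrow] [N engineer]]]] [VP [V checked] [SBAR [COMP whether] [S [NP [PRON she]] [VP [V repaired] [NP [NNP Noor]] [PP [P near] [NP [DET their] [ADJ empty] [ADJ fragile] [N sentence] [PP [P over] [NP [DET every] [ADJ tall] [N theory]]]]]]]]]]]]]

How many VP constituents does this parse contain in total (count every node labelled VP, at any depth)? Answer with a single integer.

Scanning left to right, an opening `[VP` appears at word positions 2, 13, 16 — 3 in total.

3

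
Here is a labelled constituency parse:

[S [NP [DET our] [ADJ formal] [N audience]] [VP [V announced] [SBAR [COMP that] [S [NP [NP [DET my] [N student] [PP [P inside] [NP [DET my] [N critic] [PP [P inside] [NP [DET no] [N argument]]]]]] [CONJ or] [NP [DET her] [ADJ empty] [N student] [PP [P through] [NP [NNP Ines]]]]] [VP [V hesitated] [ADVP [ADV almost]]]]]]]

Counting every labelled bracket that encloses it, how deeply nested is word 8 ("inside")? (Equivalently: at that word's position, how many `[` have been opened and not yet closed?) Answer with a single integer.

Counting open brackets not yet closed at "inside": [S [VP [SBAR [S [NP [NP [PP [P = 8.

8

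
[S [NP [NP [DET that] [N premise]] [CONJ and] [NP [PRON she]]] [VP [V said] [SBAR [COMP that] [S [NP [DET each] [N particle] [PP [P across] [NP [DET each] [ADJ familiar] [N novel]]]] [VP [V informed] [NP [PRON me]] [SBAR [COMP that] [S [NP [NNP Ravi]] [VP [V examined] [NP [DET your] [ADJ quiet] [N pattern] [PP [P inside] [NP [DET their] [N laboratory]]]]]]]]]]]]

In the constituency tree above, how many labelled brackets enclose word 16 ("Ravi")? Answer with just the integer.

9

The word sits inside NNP, which is inside NP, inside S, inside SBAR, inside VP, inside S, inside SBAR, inside VP, inside S — 9 brackets in all.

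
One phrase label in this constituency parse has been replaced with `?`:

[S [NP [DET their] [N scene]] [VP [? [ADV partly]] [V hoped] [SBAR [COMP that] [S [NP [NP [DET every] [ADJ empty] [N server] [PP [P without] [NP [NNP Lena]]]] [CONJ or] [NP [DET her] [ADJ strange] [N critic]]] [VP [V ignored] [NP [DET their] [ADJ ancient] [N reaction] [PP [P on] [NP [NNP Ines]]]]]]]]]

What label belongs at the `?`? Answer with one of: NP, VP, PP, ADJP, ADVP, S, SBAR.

Looking at what the `?` directly dominates — ADV 'partly' — this is an adverb phrase (ADVP).

ADVP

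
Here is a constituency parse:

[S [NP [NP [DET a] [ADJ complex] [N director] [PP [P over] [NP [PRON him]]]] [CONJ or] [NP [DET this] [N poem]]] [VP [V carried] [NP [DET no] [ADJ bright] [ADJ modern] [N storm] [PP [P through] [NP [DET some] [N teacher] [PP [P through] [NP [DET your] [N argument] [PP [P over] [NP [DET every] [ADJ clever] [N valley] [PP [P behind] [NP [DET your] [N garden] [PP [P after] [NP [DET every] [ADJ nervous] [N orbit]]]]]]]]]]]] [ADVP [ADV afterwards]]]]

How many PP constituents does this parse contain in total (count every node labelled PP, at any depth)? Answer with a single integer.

6

Scanning left to right, an opening `[PP` appears at word positions 4, 14, 17, 20, 24, 27 — 6 in total.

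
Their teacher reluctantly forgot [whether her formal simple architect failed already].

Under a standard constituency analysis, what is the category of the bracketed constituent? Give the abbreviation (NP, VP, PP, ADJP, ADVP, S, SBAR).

SBAR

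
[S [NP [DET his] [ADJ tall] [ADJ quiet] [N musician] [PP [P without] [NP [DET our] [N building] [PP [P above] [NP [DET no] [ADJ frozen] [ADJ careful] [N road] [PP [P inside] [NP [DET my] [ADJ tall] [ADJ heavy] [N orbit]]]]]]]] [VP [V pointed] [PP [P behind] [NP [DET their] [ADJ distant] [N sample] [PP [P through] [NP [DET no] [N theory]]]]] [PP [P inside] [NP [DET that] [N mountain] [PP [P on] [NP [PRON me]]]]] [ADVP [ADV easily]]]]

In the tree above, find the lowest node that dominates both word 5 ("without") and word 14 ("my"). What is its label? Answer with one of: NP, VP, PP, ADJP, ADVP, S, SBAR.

PP

Word 5 lies under S → NP → PP → P; word 14 lies under S → NP → PP → NP → PP → NP → PP → NP → DET. The lowest shared node is the PP.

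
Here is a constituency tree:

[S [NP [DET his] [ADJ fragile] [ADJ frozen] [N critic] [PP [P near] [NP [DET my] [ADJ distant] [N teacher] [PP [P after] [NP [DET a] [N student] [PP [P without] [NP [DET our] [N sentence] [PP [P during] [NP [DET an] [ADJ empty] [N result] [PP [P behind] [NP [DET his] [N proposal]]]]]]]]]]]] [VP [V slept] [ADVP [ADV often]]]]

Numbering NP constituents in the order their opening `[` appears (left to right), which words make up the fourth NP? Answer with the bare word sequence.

our sentence during an empty result behind his proposal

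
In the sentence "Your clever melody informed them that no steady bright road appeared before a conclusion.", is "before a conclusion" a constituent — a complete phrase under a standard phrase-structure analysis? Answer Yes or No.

Yes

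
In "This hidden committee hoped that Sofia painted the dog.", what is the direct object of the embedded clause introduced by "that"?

the dog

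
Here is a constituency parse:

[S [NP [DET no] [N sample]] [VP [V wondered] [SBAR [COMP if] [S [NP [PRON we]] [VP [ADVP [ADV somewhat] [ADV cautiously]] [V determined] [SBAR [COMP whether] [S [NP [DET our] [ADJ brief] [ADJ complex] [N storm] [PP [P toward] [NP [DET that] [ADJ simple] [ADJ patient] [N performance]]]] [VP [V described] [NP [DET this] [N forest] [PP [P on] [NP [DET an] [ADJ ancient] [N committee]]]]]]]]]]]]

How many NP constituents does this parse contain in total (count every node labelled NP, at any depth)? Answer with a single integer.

Scanning left to right, an opening `[NP` appears at word positions 1, 5, 10, 15, 20, 23 — 6 in total.

6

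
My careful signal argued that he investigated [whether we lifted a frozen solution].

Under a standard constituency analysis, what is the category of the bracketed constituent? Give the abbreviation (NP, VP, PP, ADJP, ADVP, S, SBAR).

The bracketed span "whether we lifted a frozen solution" is headed by "whether", making it a subordinate clause (SBAR).

SBAR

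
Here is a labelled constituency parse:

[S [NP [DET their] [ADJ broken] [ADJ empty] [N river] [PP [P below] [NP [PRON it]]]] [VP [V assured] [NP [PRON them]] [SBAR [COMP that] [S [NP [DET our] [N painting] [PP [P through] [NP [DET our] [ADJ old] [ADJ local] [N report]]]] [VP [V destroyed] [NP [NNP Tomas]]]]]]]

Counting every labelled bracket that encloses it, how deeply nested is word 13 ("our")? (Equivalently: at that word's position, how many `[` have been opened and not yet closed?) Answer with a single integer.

8

Counting open brackets not yet closed at "our": [S [VP [SBAR [S [NP [PP [NP [DET = 8.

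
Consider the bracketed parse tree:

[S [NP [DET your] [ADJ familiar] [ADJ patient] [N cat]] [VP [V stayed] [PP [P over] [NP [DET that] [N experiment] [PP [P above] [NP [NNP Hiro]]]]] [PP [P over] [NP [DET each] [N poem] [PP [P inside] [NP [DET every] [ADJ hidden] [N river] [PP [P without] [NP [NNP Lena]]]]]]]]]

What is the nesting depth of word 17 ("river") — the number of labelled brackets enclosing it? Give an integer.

7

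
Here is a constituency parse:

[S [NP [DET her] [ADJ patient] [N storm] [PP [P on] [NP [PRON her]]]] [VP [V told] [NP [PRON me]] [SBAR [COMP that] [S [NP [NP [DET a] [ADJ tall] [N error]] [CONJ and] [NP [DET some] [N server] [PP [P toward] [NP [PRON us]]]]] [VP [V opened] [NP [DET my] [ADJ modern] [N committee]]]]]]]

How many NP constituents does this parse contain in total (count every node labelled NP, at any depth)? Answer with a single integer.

Scanning left to right, an opening `[NP` appears at word positions 1, 5, 7, 9, 9, 13, 16, 18 — 8 in total.

8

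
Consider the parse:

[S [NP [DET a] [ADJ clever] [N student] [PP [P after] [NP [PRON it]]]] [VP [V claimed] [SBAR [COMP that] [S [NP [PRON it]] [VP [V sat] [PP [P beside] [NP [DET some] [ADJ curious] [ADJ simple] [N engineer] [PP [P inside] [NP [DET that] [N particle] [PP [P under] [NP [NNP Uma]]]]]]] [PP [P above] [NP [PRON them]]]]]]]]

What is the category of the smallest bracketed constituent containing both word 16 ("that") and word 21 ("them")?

VP

Word 16 lies under S → VP → SBAR → S → VP → PP → NP → PP → NP → DET; word 21 lies under S → VP → SBAR → S → VP → PP → NP → PRON. The lowest shared node is the VP.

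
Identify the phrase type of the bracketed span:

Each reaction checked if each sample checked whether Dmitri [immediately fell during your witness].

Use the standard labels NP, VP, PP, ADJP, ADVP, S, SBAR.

"fell" is the head of the bracketed span, so the span is a verb phrase: VP.

VP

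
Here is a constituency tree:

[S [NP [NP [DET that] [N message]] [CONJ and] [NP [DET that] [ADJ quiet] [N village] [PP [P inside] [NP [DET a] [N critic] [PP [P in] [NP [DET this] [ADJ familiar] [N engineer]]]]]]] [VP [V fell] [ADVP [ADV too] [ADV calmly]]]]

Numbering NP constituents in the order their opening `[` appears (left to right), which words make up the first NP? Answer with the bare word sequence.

that message and that quiet village inside a critic in this familiar engineer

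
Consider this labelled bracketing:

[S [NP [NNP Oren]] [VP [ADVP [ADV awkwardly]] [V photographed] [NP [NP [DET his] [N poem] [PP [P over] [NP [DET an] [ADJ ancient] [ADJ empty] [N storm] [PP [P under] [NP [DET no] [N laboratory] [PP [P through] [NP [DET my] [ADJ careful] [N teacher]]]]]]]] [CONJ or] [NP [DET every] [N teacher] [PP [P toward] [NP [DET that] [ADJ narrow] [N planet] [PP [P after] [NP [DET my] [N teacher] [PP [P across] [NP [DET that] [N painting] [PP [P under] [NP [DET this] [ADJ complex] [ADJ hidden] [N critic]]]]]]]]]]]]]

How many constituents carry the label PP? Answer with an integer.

7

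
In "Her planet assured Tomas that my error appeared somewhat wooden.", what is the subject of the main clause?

In the main clause the verb is "assured"; the NP preceding it, "her planet", is the subject.

her planet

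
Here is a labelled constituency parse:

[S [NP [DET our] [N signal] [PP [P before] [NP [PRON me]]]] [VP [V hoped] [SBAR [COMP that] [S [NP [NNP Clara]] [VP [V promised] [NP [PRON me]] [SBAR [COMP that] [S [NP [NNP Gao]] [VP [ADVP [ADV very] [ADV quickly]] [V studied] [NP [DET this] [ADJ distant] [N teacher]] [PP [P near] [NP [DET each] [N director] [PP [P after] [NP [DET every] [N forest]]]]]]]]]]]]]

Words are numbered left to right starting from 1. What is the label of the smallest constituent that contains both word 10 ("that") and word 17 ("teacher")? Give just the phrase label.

Word 10 lies under S → VP → SBAR → S → VP → SBAR → COMP; word 17 lies under S → VP → SBAR → S → VP → SBAR → S → VP → NP → N. The lowest shared node is the SBAR.

SBAR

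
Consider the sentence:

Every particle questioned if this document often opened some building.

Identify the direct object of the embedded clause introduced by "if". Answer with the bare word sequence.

The verb of the embedded clause introduced by "if" is "opened"; its direct object is the NP "some building".

some building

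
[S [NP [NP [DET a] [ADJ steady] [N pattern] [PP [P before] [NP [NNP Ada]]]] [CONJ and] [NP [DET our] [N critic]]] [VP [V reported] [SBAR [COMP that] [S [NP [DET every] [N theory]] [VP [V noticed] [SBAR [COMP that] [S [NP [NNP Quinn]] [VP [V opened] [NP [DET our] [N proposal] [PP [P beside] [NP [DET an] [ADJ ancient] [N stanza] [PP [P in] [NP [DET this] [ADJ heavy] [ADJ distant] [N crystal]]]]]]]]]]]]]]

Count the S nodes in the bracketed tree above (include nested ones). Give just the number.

3

The S constituents are: [S a steady pattern before Ada and our critic reported that every theory noticed that Quinn opened our proposal beside an ancient stanza in this heavy distant crystal]; [S every theory noticed that Quinn opened our proposal beside an ancient stanza in this heavy distant crystal]; [S Quinn opened our proposal beside an ancient stanza in this heavy distant crystal]. Total: 3.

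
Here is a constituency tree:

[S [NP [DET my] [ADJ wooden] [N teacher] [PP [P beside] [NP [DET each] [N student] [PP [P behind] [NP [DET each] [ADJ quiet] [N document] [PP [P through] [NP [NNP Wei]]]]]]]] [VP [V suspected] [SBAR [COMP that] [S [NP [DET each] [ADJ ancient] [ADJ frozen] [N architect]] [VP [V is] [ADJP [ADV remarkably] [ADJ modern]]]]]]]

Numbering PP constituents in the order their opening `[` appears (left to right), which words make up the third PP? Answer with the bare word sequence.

through Wei

Opening `[PP` markers occur at word positions 4, 7, 11; the third of these opens the constituent [PP through Wei].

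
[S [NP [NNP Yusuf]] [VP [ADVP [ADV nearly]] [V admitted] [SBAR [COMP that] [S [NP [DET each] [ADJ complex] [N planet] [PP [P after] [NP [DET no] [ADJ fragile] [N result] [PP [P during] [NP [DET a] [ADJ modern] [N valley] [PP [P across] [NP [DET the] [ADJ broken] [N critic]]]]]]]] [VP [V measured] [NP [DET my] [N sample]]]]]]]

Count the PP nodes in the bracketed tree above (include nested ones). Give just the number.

3

The PP constituents are: [PP after no fragile result during a modern valley across the broken critic]; [PP during a modern valley across the broken critic]; [PP across the broken critic]. Total: 3.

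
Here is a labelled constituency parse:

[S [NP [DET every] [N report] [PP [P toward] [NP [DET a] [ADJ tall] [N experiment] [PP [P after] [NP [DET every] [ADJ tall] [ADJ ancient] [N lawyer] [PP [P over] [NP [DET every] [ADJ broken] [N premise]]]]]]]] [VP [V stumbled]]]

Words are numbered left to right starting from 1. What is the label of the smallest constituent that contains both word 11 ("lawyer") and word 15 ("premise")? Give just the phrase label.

NP

Word 11 lies under S → NP → PP → NP → PP → NP → N; word 15 lies under S → NP → PP → NP → PP → NP → PP → NP → N. The lowest shared node is the NP.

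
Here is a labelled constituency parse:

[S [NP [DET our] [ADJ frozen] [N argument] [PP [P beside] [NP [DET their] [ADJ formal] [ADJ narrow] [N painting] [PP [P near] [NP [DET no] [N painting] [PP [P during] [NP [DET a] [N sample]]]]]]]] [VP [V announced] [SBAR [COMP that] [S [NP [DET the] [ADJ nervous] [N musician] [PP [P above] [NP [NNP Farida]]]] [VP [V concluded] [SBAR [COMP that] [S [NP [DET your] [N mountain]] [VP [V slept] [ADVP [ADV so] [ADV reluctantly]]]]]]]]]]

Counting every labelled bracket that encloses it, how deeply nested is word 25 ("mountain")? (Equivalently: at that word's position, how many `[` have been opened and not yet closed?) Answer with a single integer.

9

The word sits inside N, which is inside NP, inside S, inside SBAR, inside VP, inside S, inside SBAR, inside VP, inside S — 9 brackets in all.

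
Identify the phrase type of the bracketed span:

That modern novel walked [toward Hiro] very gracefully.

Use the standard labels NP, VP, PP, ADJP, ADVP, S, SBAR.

The span is built around the preposition "toward" — a prepositional phrase (PP).

PP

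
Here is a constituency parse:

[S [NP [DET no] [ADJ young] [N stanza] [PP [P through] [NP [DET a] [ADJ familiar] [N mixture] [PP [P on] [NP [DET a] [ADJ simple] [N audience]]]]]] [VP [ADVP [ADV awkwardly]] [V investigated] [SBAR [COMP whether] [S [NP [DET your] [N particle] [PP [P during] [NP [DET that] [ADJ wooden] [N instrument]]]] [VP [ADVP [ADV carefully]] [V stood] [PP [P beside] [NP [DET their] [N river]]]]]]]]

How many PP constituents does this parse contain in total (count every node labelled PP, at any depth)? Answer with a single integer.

4

Listing each PP by its span: [PP through a familiar mixture on a simple audience]; [PP on a simple audience]; [PP during that wooden instrument]; [PP beside their river] — that makes 4.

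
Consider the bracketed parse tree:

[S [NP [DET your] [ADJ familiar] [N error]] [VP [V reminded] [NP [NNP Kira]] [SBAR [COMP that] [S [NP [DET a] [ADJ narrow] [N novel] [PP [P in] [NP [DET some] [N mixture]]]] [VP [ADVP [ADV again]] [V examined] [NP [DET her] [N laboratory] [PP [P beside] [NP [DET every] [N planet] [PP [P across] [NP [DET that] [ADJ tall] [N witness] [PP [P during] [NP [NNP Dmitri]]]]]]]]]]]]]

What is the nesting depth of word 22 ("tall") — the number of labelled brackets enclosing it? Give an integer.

11

The word sits inside ADJ, which is inside NP, inside PP, inside NP, inside PP, inside NP, inside VP, inside S, inside SBAR, inside VP, inside S — 11 brackets in all.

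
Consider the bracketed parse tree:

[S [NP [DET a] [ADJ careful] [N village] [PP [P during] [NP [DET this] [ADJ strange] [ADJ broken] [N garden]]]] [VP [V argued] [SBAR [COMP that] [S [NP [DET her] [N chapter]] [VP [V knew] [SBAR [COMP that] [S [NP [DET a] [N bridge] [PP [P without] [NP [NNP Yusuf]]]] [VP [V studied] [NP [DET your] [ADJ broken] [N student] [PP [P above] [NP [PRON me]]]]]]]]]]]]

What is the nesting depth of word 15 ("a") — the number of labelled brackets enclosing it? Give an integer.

Path from the root down to the word: S → VP → SBAR → S → VP → SBAR → S → NP → DET. That is 9 enclosing brackets.

9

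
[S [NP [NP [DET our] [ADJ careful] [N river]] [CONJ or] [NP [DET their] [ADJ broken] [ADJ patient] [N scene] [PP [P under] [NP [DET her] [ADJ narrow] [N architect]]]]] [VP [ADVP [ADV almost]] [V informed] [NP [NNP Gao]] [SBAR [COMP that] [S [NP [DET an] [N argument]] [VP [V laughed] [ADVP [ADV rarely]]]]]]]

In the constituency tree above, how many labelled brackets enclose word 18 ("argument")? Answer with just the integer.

6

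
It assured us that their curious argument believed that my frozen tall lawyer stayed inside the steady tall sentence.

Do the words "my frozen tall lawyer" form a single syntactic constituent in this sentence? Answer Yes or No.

Yes

These words form the whole noun phrase headed by "lawyer", so yes — one constituent.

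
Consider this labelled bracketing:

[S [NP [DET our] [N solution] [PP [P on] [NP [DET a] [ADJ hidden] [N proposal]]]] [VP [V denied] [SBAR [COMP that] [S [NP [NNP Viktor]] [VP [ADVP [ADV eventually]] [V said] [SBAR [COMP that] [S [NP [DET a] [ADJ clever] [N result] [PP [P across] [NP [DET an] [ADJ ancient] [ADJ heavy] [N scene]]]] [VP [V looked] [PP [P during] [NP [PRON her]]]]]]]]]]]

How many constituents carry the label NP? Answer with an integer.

6

The NP constituents are: [NP our solution on a hidden proposal]; [NP a hidden proposal]; [NP Viktor]; [NP a clever result across an ancient heavy scene]; [NP an ancient heavy scene]; [NP her]. Total: 6.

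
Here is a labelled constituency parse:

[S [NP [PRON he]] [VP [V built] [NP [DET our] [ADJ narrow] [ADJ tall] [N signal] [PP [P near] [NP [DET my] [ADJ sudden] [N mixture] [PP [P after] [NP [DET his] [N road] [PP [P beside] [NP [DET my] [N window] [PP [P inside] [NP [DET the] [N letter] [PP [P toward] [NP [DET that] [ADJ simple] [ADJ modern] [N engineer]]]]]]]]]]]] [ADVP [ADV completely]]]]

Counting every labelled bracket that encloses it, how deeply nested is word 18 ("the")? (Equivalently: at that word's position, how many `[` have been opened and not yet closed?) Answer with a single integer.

Counting open brackets not yet closed at "the": [S [VP [NP [PP [NP [PP [NP [PP [NP [PP [NP [DET = 12.

12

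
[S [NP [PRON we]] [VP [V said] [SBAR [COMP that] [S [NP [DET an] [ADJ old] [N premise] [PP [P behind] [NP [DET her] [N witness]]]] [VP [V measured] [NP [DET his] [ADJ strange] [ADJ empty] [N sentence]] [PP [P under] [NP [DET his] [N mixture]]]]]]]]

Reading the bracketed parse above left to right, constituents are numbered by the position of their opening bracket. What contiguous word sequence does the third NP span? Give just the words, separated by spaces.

Opening `[NP` markers occur at word positions 1, 4, 8, 11, 16; the third of these opens the constituent [NP her witness].

her witness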